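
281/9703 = 281/9703 = 0.03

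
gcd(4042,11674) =2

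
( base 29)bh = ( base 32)AG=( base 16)150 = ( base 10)336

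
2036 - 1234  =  802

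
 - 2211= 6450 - 8661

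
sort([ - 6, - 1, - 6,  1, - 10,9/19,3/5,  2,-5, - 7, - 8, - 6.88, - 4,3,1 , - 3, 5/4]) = [ - 10 , - 8, - 7 , - 6.88, - 6,  -  6, - 5, - 4, - 3, - 1, 9/19,  3/5,1,1  ,  5/4,2, 3 ]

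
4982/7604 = 2491/3802=0.66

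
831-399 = 432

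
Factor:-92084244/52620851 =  - 2^2 * 3^1*7^1*73^1 * 97^( - 1)*15017^1*542483^( - 1)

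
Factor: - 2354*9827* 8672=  - 2^6*11^1*31^1*107^1 * 271^1*317^1 =-200607277376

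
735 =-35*( - 21 )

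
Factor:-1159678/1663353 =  - 2^1*3^(-2)*13^2*29^( - 1 )  *  47^1*73^1*6373^( - 1 ) 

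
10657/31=343 + 24/31  =  343.77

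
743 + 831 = 1574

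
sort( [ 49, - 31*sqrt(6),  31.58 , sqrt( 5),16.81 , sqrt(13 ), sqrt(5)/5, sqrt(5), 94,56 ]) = [ - 31*sqrt(6), sqrt( 5 ) /5, sqrt( 5 ),sqrt (5),sqrt(13),16.81, 31.58, 49 , 56, 94] 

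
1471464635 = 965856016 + 505608619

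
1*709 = 709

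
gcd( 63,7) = 7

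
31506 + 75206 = 106712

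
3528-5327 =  - 1799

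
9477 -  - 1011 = 10488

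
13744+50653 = 64397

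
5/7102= 5/7102 = 0.00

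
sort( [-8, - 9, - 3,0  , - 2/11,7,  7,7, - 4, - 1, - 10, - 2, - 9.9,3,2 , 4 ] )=[ - 10,  -  9.9, - 9, - 8, - 4,- 3, - 2, - 1, - 2/11,0,2, 3,4 , 7,7, 7 ] 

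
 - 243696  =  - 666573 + 422877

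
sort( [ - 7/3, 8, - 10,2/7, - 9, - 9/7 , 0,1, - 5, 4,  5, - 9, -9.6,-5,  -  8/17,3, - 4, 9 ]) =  [ - 10, - 9.6, - 9, - 9,-5, - 5, - 4, - 7/3, - 9/7 , - 8/17,0, 2/7, 1, 3,4 , 5,8, 9]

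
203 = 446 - 243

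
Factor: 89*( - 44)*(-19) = 2^2*11^1*19^1*89^1= 74404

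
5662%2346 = 970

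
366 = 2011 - 1645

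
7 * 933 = 6531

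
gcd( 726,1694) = 242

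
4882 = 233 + 4649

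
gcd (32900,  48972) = 28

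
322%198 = 124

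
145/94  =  145/94 = 1.54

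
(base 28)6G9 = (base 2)1010000101001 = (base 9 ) 7064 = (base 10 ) 5161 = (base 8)12051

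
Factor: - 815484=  - 2^2 * 3^1*67957^1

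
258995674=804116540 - 545120866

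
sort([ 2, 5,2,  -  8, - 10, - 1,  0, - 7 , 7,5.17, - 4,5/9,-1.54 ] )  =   [ - 10, - 8, - 7, - 4,  -  1.54, - 1,0,  5/9, 2,2,5,  5.17,7 ]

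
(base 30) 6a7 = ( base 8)13113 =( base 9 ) 7741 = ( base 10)5707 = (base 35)4n2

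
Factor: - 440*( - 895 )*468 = 2^5*3^2 * 5^2 * 11^1 * 13^1 * 179^1  =  184298400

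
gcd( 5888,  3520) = 64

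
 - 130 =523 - 653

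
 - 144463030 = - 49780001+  - 94683029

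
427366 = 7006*61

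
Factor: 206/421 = 2^1*103^1*421^ (-1 ) 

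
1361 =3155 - 1794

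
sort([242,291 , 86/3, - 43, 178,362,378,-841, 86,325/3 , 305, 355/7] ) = [ - 841,-43,86/3,355/7, 86, 325/3, 178, 242,291  ,  305 , 362, 378 ] 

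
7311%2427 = 30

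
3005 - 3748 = -743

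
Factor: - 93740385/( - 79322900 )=18748077/15864580= 2^( - 2)*3^1*5^( - 1)*793229^( - 1) *6249359^1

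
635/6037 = 635/6037 = 0.11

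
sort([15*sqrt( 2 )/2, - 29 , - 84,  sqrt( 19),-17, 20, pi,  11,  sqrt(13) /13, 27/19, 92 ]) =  [-84, - 29 ,-17,sqrt( 13 )/13, 27/19,pi,  sqrt( 19) , 15*sqrt(2)/2, 11,20, 92 ] 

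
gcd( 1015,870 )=145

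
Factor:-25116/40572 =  - 13/21 = - 3^( - 1 )*7^ (-1)*13^1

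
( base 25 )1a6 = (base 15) 3DB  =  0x371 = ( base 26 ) 17N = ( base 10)881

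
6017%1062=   707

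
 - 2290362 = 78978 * (  -  29)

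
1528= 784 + 744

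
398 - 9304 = -8906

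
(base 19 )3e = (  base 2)1000111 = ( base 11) 65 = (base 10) 71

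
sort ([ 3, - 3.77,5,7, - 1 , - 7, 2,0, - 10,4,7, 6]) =[ - 10, - 7, - 3.77,- 1,0,  2,3,4,5,6,  7,7]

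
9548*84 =802032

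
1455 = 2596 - 1141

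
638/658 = 319/329  =  0.97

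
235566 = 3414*69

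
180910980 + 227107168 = 408018148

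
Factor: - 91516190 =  - 2^1*5^1 * 9151619^1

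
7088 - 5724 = 1364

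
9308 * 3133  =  29161964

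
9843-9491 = 352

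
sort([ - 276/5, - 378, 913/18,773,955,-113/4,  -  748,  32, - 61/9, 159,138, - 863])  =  [ - 863,-748, - 378, -276/5, - 113/4, - 61/9,32, 913/18, 138,  159, 773, 955] 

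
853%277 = 22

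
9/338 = 9/338 = 0.03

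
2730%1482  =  1248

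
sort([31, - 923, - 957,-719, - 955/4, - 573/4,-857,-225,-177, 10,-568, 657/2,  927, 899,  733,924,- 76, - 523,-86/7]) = [ - 957, - 923, - 857,-719, - 568,  -  523, - 955/4 , - 225,-177,-573/4,-76 , - 86/7,  10,31,  657/2,733, 899,924,927]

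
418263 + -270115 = 148148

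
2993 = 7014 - 4021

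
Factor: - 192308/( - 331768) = 131/226 = 2^(-1)*113^(-1 ) * 131^1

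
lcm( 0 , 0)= 0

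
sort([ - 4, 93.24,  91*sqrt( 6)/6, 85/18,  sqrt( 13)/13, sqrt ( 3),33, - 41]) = [ - 41 , - 4, sqrt(13)/13,sqrt (3), 85/18, 33,91*sqrt( 6 ) /6, 93.24]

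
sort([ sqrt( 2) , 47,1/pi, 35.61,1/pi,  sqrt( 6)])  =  [ 1/pi, 1/pi , sqrt(2),sqrt( 6), 35.61,47] 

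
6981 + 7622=14603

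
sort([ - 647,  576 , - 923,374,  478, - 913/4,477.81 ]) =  [- 923, - 647, - 913/4,374,477.81 , 478,  576 ] 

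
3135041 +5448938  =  8583979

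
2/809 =2/809 = 0.00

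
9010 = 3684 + 5326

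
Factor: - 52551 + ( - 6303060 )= -6355611 = - 3^3*29^1*8117^1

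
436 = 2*218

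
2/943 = 2/943 = 0.00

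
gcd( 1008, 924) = 84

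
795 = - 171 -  - 966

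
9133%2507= 1612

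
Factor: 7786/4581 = 2^1*3^(-2 )*17^1*229^1 * 509^ ( - 1) 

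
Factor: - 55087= - 31^1 * 1777^1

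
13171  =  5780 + 7391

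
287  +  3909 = 4196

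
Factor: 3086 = 2^1*1543^1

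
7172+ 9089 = 16261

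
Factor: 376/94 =2^2  =  4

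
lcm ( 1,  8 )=8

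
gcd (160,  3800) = 40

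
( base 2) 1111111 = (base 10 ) 127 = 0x7F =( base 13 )9A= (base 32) 3v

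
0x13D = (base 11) 269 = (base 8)475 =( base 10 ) 317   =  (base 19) GD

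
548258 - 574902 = - 26644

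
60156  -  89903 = -29747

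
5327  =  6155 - 828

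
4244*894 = 3794136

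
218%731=218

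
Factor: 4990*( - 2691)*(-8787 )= 2^1 * 3^3*5^1*13^1*23^1*29^1*101^1 * 499^1 = 117992626830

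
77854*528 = 41106912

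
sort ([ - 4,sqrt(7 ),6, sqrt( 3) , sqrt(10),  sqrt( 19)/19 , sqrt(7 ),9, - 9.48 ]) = [ - 9.48, - 4,sqrt( 19 ) /19,sqrt(3 ), sqrt( 7 ) , sqrt(7 ),sqrt(10), 6  ,  9]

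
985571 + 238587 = 1224158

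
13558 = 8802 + 4756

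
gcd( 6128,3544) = 8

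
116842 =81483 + 35359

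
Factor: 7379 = 47^1*157^1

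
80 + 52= 132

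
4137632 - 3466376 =671256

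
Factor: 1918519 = 1918519^1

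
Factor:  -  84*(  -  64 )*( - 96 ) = -2^13*3^2*7^1 =- 516096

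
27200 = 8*3400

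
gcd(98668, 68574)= 2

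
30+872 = 902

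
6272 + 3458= 9730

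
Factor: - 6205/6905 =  - 17^1*73^1*1381^( -1) = - 1241/1381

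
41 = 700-659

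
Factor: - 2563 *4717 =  - 11^1 * 53^1*89^1 * 233^1 = -12089671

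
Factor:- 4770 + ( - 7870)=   -  12640= - 2^5*5^1*79^1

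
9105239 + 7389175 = 16494414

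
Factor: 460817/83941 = 7^1 *11^( - 1 )* 13^ ( - 1) *587^ ( - 1 )*65831^1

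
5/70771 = 5/70771  =  0.00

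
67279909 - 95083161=-27803252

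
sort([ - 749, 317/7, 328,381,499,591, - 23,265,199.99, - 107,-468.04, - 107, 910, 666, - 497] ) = [-749, - 497, - 468.04, - 107,-107,-23,317/7,199.99,265,328,381,499, 591, 666,910]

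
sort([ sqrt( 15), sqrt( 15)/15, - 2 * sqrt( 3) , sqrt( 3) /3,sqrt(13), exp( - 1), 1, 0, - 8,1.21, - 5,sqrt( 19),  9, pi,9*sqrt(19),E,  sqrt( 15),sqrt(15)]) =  [ - 8,  -  5,-2*sqrt(  3), 0,sqrt(15 ) /15,  exp ( - 1),sqrt( 3) /3, 1,1.21,  E,  pi,sqrt( 13), sqrt( 15), sqrt( 15), sqrt(15),  sqrt(19 ) , 9,9*sqrt ( 19)]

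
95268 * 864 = 82311552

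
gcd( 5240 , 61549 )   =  1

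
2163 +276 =2439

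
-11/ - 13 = 11/13= 0.85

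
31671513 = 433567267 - 401895754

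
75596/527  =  143+235/527 = 143.45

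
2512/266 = 1256/133  =  9.44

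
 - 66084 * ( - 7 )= 462588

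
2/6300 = 1/3150= 0.00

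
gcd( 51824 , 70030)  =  2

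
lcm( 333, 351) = 12987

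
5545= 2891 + 2654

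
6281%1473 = 389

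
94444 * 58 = 5477752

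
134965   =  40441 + 94524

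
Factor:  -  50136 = -2^3*3^1*2089^1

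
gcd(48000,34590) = 30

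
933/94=933/94 = 9.93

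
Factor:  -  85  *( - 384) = 32640=2^7*3^1  *  5^1*17^1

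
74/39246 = 37/19623 = 0.00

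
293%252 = 41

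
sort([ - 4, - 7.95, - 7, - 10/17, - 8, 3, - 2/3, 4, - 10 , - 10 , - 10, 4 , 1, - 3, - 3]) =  [-10,  -  10, - 10, - 8, - 7.95,-7, - 4 , - 3, - 3, - 2/3 , - 10/17,  1,3, 4 , 4 ]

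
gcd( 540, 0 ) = 540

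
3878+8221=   12099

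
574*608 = 348992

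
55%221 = 55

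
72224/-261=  - 72224/261=- 276.72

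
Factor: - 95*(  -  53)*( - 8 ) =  - 40280=- 2^3*5^1*19^1*53^1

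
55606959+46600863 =102207822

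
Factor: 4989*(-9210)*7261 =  - 333633438090  =  -2^1*3^2*5^1*53^1*137^1*  307^1*1663^1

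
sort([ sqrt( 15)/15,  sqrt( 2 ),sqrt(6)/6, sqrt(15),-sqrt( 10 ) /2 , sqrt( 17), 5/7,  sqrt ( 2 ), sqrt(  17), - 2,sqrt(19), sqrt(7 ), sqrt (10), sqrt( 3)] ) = [-2, - sqrt ( 10)/2,sqrt(15)/15,sqrt( 6) /6,5/7, sqrt( 2 ), sqrt( 2 ), sqrt( 3),  sqrt( 7), sqrt ( 10),sqrt(15), sqrt(17) , sqrt(17), sqrt( 19)] 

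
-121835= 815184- 937019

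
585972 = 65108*9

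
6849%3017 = 815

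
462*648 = 299376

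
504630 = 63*8010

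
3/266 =3/266=0.01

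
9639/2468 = 9639/2468 = 3.91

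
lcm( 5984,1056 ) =17952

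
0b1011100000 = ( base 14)3a8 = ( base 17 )295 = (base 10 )736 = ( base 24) 16G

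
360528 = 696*518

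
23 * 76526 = 1760098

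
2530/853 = 2530/853 = 2.97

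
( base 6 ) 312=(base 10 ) 116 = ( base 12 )98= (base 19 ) 62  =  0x74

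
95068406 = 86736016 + 8332390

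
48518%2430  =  2348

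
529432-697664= - 168232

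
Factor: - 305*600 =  - 183000 = - 2^3*3^1*5^3*61^1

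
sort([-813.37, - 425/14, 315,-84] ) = [-813.37, - 84, - 425/14,315 ]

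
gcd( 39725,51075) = 5675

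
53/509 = 53/509 = 0.10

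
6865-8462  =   - 1597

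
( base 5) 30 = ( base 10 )15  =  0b1111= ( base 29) f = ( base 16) f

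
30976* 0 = 0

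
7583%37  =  35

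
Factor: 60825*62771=3818046075  =  3^1*5^2*41^1*811^1*1531^1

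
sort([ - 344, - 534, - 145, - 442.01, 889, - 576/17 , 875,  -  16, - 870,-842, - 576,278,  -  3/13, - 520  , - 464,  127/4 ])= [ - 870 ,-842,  -  576, - 534 , - 520, - 464  , - 442.01, - 344,  -  145 , - 576/17, - 16, - 3/13,127/4, 278,875, 889]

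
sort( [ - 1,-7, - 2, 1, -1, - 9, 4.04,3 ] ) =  [ - 9, - 7, - 2, - 1, - 1 , 1,3, 4.04 ] 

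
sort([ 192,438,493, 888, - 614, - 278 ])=[-614,- 278,192, 438, 493,888]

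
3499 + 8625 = 12124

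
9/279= 1/31= 0.03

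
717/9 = 239/3 = 79.67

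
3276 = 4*819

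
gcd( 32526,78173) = 1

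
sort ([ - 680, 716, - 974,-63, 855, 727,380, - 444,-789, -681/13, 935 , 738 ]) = [-974, - 789, - 680, -444,-63,-681/13,380, 716 , 727, 738, 855, 935]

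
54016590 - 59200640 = - 5184050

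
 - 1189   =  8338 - 9527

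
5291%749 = 48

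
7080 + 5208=12288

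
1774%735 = 304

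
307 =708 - 401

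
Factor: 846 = 2^1*3^2* 47^1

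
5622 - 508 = 5114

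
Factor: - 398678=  - 2^1*7^1*28477^1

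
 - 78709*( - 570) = 44864130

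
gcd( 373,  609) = 1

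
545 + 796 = 1341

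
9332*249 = 2323668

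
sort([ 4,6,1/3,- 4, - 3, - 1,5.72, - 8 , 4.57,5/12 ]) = [ - 8, - 4, - 3,-1,1/3,  5/12, 4, 4.57,5.72,6] 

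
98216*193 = 18955688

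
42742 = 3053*14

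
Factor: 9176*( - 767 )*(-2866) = 20170885072 = 2^4*13^1 * 31^1*37^1*59^1*1433^1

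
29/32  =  29/32 = 0.91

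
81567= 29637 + 51930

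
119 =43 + 76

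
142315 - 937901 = -795586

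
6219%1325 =919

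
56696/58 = 28348/29= 977.52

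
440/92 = 110/23 = 4.78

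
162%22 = 8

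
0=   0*137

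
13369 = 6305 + 7064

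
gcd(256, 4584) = 8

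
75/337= 75/337 = 0.22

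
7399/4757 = 7399/4757 = 1.56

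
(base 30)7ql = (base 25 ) b91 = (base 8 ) 15675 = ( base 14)2833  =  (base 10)7101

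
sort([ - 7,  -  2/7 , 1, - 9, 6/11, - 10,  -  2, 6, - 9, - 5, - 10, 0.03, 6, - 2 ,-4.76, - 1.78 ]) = [ - 10, - 10  ,-9, - 9,-7, - 5, - 4.76,-2, - 2, - 1.78 , - 2/7, 0.03, 6/11,1,  6, 6] 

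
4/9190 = 2/4595 = 0.00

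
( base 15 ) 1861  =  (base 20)D36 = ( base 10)5266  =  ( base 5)132031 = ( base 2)1010010010010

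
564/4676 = 141/1169= 0.12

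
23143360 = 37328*620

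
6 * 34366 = 206196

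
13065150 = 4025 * 3246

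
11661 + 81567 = 93228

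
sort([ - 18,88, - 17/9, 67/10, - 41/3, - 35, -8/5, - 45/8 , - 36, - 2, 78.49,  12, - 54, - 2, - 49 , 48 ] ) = [- 54 ,  -  49,- 36,  -  35, - 18,  -  41/3, - 45/8, - 2, - 2, - 17/9 , - 8/5, 67/10,12, 48,78.49 , 88]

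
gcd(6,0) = 6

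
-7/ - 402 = 7/402 = 0.02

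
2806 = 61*46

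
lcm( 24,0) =0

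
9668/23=420 + 8/23  =  420.35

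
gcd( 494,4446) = 494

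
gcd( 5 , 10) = 5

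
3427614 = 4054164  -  626550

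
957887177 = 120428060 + 837459117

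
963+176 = 1139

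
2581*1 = 2581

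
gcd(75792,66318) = 9474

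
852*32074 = 27327048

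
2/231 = 2/231 =0.01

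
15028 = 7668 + 7360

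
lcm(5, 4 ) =20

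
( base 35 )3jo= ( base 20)AI4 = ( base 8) 10414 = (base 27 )5QH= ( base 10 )4364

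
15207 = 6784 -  - 8423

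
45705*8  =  365640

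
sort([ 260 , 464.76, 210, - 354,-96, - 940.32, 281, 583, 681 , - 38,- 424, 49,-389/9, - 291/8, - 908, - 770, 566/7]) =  [ - 940.32, - 908,-770 , - 424,- 354,  -  96 , - 389/9, - 38, - 291/8, 49,566/7,210, 260,  281, 464.76,  583, 681]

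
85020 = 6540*13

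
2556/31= 82 + 14/31 = 82.45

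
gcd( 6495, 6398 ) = 1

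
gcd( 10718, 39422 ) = 46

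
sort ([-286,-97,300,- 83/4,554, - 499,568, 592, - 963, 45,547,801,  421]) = [-963,-499, - 286,-97,  -  83/4,45,300,421 , 547,554, 568,592, 801]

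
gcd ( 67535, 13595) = 5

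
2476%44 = 12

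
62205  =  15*4147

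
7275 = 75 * 97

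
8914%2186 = 170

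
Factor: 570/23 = 2^1*3^1*5^1*19^1*23^( - 1) 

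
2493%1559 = 934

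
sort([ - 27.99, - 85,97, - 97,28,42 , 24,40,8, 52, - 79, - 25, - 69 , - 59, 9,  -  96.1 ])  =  [ - 97,-96.1,- 85 , - 79, - 69, - 59,-27.99,-25,8 , 9,24, 28,40,42,52,97]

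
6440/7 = 920  =  920.00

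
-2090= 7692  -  9782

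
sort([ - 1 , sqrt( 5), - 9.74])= [  -  9.74, - 1, sqrt( 5 )]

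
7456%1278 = 1066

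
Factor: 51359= 7^1*11^1*23^1 * 29^1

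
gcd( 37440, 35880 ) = 1560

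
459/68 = 27/4=6.75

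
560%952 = 560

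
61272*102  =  6249744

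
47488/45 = 47488/45 =1055.29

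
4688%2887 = 1801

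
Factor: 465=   3^1*5^1 * 31^1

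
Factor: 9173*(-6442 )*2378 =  - 2^2*29^1 * 41^1*3221^1*9173^1 = - 140521884148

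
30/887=30/887 = 0.03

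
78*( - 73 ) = -5694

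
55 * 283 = 15565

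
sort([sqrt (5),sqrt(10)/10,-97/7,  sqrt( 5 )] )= [ - 97/7,sqrt( 10)/10, sqrt( 5 ), sqrt(5)]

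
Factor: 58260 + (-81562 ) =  - 23302 = -2^1*61^1*191^1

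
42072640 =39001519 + 3071121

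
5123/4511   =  5123/4511 = 1.14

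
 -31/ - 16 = 1+15/16  =  1.94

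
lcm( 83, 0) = 0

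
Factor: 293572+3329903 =3623475= 3^1*5^2*48313^1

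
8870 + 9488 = 18358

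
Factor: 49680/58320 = 3^( - 3) * 23^1 = 23/27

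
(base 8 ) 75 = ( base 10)61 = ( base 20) 31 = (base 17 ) 3A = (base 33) 1s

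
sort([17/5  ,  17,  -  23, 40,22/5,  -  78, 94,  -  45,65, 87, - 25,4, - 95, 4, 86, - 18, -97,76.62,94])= [ - 97, - 95, - 78, - 45, - 25,  -  23,  -  18,  17/5,4,4, 22/5,17, 40 , 65,76.62,86,87,94, 94 ]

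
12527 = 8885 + 3642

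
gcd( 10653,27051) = 3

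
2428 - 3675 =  - 1247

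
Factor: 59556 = 2^2*3^1*7^1*709^1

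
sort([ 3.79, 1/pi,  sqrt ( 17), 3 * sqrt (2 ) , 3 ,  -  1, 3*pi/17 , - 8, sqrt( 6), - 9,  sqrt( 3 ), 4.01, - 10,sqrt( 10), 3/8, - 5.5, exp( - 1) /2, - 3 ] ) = [ - 10  ,  -  9,-8, - 5.5,-3,-1,exp( - 1)/2, 1/pi, 3/8,  3*pi/17 , sqrt( 3), sqrt ( 6 ), 3 , sqrt( 10 ), 3.79, 4.01,  sqrt( 17) , 3*sqrt(2) ] 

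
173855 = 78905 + 94950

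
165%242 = 165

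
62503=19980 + 42523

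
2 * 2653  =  5306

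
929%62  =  61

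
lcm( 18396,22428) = 1637244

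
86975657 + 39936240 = 126911897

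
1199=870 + 329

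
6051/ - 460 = - 14 + 389/460 = - 13.15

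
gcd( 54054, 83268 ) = 54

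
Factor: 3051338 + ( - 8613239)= - 5561901 = - 3^2*197^1*3137^1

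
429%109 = 102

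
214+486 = 700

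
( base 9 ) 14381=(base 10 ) 9793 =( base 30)aqd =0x2641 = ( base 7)40360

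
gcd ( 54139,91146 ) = 1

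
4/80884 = 1/20221 = 0.00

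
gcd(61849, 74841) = 1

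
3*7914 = 23742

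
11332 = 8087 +3245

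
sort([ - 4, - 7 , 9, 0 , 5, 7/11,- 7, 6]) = [-7,- 7, - 4, 0, 7/11, 5, 6, 9] 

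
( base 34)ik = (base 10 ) 632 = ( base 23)14B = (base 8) 1170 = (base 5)10012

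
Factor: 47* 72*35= 118440 = 2^3 * 3^2 * 5^1 * 7^1 *47^1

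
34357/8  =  4294 + 5/8  =  4294.62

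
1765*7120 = 12566800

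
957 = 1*957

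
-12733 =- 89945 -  - 77212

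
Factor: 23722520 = 2^3*5^1*71^1*8353^1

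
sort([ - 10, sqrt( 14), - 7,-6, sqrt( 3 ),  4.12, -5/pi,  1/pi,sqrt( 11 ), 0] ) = [-10, - 7, - 6, - 5/pi, 0, 1/pi, sqrt( 3 ),sqrt( 11),sqrt( 14),  4.12]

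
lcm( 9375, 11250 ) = 56250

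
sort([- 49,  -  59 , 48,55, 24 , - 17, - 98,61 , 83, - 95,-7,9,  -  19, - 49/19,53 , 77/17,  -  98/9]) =[ - 98, - 95, - 59,-49,-19,-17, - 98/9,-7, - 49/19, 77/17,9,24,48,53,55, 61,  83 ]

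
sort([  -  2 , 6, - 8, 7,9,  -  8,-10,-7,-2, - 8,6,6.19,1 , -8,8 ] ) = [ - 10,- 8,-8 ,-8,-8, - 7,-2, -2,1,6,6, 6.19,7,8,9]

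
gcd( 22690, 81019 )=1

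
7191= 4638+2553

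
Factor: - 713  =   - 23^1 * 31^1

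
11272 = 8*1409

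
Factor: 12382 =2^1*41^1 * 151^1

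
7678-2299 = 5379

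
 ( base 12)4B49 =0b10000101101001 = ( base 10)8553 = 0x2169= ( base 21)j86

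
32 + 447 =479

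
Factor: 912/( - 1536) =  -2^(-5)*19^1 = - 19/32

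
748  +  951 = 1699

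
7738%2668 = 2402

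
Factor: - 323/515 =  - 5^( - 1)*17^1*19^1*103^( - 1)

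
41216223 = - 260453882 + 301670105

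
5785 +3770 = 9555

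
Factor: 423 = 3^2*47^1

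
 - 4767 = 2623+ - 7390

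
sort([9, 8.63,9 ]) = [ 8.63,9, 9] 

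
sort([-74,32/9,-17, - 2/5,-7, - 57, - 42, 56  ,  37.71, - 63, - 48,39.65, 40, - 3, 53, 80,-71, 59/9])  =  [ - 74, -71, - 63, - 57, -48, - 42,-17, - 7, - 3,-2/5, 32/9, 59/9, 37.71, 39.65, 40,53,  56, 80]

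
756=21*36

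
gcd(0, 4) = 4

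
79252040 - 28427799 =50824241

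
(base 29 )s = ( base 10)28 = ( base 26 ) 12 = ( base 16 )1C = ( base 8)34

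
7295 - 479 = 6816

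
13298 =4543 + 8755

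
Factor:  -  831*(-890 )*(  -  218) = - 161230620=-2^2*3^1 * 5^1*89^1 *109^1*277^1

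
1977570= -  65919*( - 30 ) 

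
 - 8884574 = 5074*( - 1751 )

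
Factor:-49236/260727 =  - 2^2*11^1*233^( - 1 )  =  -  44/233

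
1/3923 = 1/3923 = 0.00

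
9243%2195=463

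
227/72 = 3 + 11/72 = 3.15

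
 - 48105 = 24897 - 73002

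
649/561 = 1 + 8/51 = 1.16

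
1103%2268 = 1103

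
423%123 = 54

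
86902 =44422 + 42480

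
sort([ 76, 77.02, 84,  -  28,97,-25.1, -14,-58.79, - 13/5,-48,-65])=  [ - 65, - 58.79,-48,- 28,  -  25.1, -14, - 13/5,  76,77.02, 84,97] 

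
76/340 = 19/85 = 0.22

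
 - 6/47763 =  -2/15921 = - 0.00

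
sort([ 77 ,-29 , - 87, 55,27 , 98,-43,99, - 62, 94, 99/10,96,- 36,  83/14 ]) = [  -  87,-62, - 43,  -  36, - 29,83/14  ,  99/10 , 27 , 55, 77 , 94, 96,98,99 ]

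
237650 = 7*33950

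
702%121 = 97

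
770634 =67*11502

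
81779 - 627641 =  - 545862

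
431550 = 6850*63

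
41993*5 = 209965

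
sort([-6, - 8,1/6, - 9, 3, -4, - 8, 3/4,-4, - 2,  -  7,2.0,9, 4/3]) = [-9, - 8,-8,-7, - 6,- 4, - 4 ,-2,1/6 , 3/4, 4/3,2.0, 3,9]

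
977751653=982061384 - 4309731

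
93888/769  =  122 + 70/769 = 122.09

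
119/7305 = 119/7305  =  0.02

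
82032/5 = 82032/5=16406.40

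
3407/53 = 3407/53 = 64.28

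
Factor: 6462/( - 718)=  -3^2 = -9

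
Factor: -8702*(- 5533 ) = 48148166 = 2^1*11^1*19^1*229^1 *503^1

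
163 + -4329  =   - 4166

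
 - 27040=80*( - 338)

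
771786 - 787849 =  - 16063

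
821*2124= 1743804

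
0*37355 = 0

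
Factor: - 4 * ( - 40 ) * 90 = 2^6 * 3^2*5^2 = 14400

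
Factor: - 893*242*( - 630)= 136146780= 2^2*3^2*5^1*7^1*11^2*19^1*47^1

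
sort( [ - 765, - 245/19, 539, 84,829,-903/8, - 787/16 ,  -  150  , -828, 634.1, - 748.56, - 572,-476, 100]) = [- 828 , - 765, - 748.56,-572 , - 476, - 150, - 903/8, - 787/16, - 245/19, 84,  100 , 539, 634.1, 829]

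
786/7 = 786/7 = 112.29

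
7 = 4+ 3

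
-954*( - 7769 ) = 7411626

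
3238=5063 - 1825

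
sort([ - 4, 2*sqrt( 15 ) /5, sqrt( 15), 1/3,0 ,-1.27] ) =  [- 4, - 1.27, 0,1/3,2*sqrt( 15 ) /5, sqrt( 15)]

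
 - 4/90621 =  - 4/90621  =  - 0.00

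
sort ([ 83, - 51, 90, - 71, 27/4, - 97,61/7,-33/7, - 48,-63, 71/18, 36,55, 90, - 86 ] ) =[-97, - 86,- 71,-63,  -  51,-48,  -  33/7, 71/18, 27/4,  61/7,  36, 55,83,90, 90 ]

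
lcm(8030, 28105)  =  56210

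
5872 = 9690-3818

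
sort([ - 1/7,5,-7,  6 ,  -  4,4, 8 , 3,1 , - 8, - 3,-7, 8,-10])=[-10,-8, -7, - 7, - 4,- 3, - 1/7 , 1,3, 4, 5,6,8, 8 ]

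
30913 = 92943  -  62030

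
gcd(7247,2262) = 1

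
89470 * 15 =1342050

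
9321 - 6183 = 3138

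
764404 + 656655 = 1421059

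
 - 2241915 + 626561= -1615354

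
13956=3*4652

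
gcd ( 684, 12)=12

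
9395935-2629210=6766725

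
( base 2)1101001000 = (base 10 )840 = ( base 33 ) pf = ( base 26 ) 168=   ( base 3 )1011010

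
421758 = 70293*6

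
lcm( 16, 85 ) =1360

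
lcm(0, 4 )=0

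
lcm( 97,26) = 2522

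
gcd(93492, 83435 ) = 1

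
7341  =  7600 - 259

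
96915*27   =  2616705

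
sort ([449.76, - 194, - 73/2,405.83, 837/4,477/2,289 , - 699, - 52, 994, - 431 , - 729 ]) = [ - 729, - 699 , - 431, - 194, - 52 , - 73/2,837/4,  477/2, 289,  405.83 , 449.76,994] 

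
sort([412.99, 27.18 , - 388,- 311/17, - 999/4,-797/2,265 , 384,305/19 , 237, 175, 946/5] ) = [-797/2,-388, - 999/4,-311/17, 305/19,27.18,175,946/5,237,265,384, 412.99] 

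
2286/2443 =2286/2443 = 0.94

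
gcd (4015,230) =5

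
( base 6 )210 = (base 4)1032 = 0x4E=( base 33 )2c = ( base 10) 78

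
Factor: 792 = 2^3*3^2*11^1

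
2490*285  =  709650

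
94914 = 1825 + 93089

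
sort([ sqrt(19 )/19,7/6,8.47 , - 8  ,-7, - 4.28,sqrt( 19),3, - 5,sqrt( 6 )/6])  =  [ - 8, - 7  , -5, - 4.28,  sqrt( 19)/19,sqrt( 6 )/6,7/6,3,sqrt( 19), 8.47]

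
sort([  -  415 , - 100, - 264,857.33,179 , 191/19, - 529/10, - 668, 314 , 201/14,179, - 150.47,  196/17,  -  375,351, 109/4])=[ - 668,-415,-375, - 264,- 150.47, - 100, - 529/10,191/19,196/17,201/14,109/4,179,179,314,351,857.33]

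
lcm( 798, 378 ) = 7182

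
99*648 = 64152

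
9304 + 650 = 9954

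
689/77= 8+73/77  =  8.95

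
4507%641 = 20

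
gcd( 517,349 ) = 1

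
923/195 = 4 + 11/15  =  4.73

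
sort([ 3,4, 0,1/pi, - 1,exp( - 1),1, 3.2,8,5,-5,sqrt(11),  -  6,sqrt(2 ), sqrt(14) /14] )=[-6, - 5, -1, 0,sqrt(14)/14 , 1/pi,exp ( - 1),1,sqrt ( 2 ),3, 3.2,sqrt (11),4,5,8 ] 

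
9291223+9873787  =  19165010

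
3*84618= 253854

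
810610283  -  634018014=176592269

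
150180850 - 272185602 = - 122004752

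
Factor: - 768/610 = -384/305 = - 2^7*3^1 * 5^(-1) * 61^( - 1 )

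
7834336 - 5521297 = 2313039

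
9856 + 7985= 17841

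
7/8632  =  7/8632 = 0.00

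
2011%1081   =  930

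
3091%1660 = 1431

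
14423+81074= 95497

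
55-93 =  - 38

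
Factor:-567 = - 3^4*7^1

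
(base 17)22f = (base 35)hw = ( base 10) 627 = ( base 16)273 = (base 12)443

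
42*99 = 4158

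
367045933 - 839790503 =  - 472744570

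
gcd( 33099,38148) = 561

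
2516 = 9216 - 6700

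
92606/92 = 46303/46 = 1006.59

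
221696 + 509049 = 730745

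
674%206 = 56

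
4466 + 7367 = 11833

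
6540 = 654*10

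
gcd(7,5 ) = 1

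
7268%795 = 113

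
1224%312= 288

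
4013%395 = 63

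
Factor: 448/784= 2^2*7^( - 1 )=4/7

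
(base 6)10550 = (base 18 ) 4bc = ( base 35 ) 181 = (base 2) 10111100010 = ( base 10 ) 1506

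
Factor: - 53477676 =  - 2^2 * 3^2*7^1*137^1*1549^1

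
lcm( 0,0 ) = 0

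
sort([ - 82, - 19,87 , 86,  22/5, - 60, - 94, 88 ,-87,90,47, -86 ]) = [ - 94, - 87, - 86, - 82, - 60, - 19,22/5  ,  47, 86 , 87,88,90] 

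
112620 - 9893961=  - 9781341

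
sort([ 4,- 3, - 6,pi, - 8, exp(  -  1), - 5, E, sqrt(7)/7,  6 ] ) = [ -8, - 6,  -  5, - 3, exp( - 1 ), sqrt( 7)/7, E, pi, 4, 6]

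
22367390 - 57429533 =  - 35062143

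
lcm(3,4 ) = 12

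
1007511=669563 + 337948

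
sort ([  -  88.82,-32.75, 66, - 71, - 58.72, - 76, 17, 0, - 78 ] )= [-88.82, - 78, -76,-71,-58.72,-32.75, 0 , 17, 66]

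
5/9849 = 5/9849 = 0.00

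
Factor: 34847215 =5^1*13^1*536111^1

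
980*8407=8238860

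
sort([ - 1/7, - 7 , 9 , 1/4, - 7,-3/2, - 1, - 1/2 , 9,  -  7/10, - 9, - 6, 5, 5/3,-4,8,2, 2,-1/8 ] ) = [ - 9, - 7, -7,- 6,-4, - 3/2,  -  1 , - 7/10 , - 1/2  , - 1/7,-1/8,1/4,5/3, 2,  2, 5,  8, 9,9]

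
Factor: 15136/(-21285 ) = - 2^5*3^( - 2 )*5^ (-1 ) = -32/45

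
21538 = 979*22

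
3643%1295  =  1053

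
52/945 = 52/945 = 0.06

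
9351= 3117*3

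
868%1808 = 868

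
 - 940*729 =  - 685260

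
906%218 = 34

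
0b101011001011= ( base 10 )2763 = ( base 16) acb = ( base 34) 2d9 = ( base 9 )3710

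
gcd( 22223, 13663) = 1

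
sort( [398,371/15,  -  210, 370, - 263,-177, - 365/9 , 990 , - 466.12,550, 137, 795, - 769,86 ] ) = [ - 769, - 466.12, -263,- 210,-177, - 365/9, 371/15, 86, 137, 370, 398, 550,795,990]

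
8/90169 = 8/90169 = 0.00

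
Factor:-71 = -71^1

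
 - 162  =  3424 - 3586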